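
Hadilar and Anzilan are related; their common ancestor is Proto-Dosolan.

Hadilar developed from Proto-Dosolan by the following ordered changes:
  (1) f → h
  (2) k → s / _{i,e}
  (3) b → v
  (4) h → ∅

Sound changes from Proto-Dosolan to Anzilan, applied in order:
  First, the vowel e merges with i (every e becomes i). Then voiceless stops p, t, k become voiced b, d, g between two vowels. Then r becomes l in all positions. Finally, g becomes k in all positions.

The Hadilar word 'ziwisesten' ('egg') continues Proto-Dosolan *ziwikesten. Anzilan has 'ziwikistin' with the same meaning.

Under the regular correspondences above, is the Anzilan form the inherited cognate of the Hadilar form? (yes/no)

yes

Derive the expected Anzilan reflex of *ziwikesten:
Anzilan: *ziwikesten > ziwikistin > ziwigistin > ziwikistin  (by vowel merger, intervocalic voicing, unconditioned shift)
Anzilan 'ziwikistin' matches the regular reflex exactly, so the pair is cognate.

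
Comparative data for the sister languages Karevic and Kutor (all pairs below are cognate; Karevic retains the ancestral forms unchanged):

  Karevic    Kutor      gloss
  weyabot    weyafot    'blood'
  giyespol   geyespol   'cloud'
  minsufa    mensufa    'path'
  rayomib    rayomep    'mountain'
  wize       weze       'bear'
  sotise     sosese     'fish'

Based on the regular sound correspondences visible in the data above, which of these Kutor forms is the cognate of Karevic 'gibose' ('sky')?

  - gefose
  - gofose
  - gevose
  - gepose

rayomib ~ rayomep — Karevic i corresponds to Kutor e after a consonant, before a labial obstruent.
weyabot ~ weyafot — Karevic b corresponds to Kutor f between vowels (before a back vowel).
Applying these to Karevic 'gibose':
  gibose → gebose   (i→e after a consonant, before a labial obstruent)
  gebose → gefose   (b→f between vowels (before a back vowel))
So the Kutor cognate is 'gefose'.

gefose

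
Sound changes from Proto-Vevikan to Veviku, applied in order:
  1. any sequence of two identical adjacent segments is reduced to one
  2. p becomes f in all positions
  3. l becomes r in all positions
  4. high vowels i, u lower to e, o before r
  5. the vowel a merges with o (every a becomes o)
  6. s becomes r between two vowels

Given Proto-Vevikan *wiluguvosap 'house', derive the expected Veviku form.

weruguvorof

Veviku: start from *wiluguvosap.
  rule 1: no change — wiluguvosap
  rule 2 (unconditioned shift): wiluguvosap → wiluguvosaf
  rule 3 (unconditioned shift): wiluguvosaf → wiruguvosaf
  rule 4 (pre-rhotic lowering): wiruguvosaf → weruguvosaf
  rule 5 (vowel merger): weruguvosaf → weruguvosof
  rule 6 (rhotacism): weruguvosof → weruguvorof
  ⇒ Veviku weruguvorof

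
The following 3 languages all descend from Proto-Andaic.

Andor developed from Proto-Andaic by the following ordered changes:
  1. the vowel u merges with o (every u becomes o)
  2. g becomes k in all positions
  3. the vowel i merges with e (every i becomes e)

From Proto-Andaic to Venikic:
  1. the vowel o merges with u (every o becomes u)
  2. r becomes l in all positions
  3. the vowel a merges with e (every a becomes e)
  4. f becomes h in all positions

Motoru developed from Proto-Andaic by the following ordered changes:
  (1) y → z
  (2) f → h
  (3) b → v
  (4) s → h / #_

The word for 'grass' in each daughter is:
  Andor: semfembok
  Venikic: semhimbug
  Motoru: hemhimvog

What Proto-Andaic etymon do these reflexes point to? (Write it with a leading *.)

*semfimbog

Position 9: Andor has k, Venikic has g, Motoru has g. Venikic preserves g here (none of its changes turn any other segment into g), so the proto-segment is *g.
Position 1: Andor has s, Venikic has s, Motoru has h. Andor preserves s here (none of its changes turn any other segment into s), so the proto-segment is *s.
Continuing position by position gives *semfimbog; check it forward:
Andor: start from *semfimbog.
  rule 1: no change — semfimbog
  rule 2 (unconditioned shift): semfimbog → semfimbok
  rule 3 (vowel merger): semfimbok → semfembok
  ⇒ Andor semfembok
Venikic: start from *semfimbog.
  rule 1 (vowel merger): semfimbog → semfimbug
  rule 2: no change — semfimbug
  rule 3: no change — semfimbug
  rule 4 (unconditioned shift): semfimbug → semhimbug
  ⇒ Venikic semhimbug
Motoru: *semfimbog > semhimbog > semhimvog > hemhimvog  (by unconditioned shift, unconditioned shift, debuccalisation)
*semfimbog is the unique common source.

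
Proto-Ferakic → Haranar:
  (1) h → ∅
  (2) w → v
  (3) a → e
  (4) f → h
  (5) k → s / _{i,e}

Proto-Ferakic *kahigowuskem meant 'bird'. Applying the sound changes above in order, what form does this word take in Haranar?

seigovussem

Haranar: *kahigowuskem
  kahigowuskem → kaigowuskem   [h-loss]
  kaigowuskem → kaigovuskem   [unconditioned shift]
  kaigovuskem → keigovuskem   [vowel merger]
  keigovuskem (rule 4 does not apply)
  keigovuskem → seigovussem   [palatalisation]
  giving Haranar seigovussem.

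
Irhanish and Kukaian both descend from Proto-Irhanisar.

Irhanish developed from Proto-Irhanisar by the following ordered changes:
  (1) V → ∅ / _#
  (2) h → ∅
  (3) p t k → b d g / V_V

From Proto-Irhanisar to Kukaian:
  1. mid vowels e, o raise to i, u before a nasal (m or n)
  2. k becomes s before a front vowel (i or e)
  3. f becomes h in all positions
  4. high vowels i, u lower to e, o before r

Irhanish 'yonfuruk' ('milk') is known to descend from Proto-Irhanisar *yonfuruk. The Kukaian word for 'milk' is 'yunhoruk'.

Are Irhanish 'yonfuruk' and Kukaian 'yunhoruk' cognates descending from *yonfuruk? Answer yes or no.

Derive the expected Kukaian reflex of *yonfuruk:
Kukaian: *yonfuruk > yunfuruk > yunhuruk > yunhoruk  (by pre-nasal raising, unconditioned shift, pre-rhotic lowering)
Kukaian 'yunhoruk' matches the regular reflex exactly, so the pair is cognate.

yes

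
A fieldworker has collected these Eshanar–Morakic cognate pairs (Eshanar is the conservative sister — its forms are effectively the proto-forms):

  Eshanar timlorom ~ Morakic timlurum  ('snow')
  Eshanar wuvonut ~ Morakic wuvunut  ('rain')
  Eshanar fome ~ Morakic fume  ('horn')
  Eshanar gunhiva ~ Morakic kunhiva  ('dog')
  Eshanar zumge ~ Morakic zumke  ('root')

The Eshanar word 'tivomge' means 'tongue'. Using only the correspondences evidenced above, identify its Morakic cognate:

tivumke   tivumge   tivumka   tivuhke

tivumke

timlorom ~ timlurum, fome ~ fume — Eshanar o corresponds to Morakic u after a consonant, before a nasal.
zumge ~ zumke — Eshanar g corresponds to Morakic k after a consonant, before a front vowel.
Applying these to Eshanar 'tivomge':
  tivomge → tivumge   (o→u after a consonant, before a nasal)
  tivumge → tivumke   (g→k after a consonant, before a front vowel)
So the Morakic cognate is 'tivumke'.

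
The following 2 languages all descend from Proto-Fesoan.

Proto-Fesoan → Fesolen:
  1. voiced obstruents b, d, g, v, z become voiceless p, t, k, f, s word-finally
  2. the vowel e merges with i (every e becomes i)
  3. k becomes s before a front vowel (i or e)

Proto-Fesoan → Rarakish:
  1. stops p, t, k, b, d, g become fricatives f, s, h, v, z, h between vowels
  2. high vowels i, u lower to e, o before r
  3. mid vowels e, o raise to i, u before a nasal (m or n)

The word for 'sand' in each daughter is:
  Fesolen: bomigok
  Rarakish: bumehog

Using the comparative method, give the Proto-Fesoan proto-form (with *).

Position 7: Fesolen has k, Rarakish has g. Rarakish preserves g here (none of its changes turn any other segment into g), so the proto-segment is *g.
Position 5: Fesolen has g, Rarakish has h. Fesolen preserves g here (none of its changes turn any other segment into g), so the proto-segment is *g.
This points to *bomegog. Verify forward in each daughter:
Fesolen: *bomegog > bomegok > bomigok  (by final devoicing, vowel merger)
Rarakish: *bomegog > bomehog > bumehog  (by intervocalic lenition, pre-nasal raising)
No other proto-form is consistent with every reflex, so the reconstruction is *bomegog.

*bomegog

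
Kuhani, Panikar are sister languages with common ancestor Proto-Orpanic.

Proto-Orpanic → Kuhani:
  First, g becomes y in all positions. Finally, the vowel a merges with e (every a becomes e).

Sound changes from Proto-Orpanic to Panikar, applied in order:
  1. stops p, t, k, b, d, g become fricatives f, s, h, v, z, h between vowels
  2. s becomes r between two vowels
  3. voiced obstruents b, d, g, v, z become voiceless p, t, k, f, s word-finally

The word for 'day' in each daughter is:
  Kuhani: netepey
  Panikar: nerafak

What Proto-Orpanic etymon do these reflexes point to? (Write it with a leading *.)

*netapag

Position 6: Kuhani has e, Panikar has a. Panikar preserves a here (none of its changes turn any other segment into a), so the proto-segment is *a.
Position 7: Kuhani has y, Panikar has k. Taking the neighbouring segments as reconstructed: Kuhani y could go back to *g or *y; Panikar k could go back to *k or *g — the one source consistent with every daughter is *g.
Verify the candidate proto-form against each daughter:
Kuhani: *netapag
  netapag → netapay   [unconditioned shift]
  netapay → netepey   [vowel merger]
  giving Kuhani netepey.
Panikar: start from *netapag.
  rule 1 (intervocalic lenition): netapag → nesafag
  rule 2 (rhotacism): nesafag → nerafag
  rule 3 (final devoicing): nerafag → nerafak
  ⇒ Panikar nerafak
No other proto-form is consistent with every reflex, so the reconstruction is *netapag.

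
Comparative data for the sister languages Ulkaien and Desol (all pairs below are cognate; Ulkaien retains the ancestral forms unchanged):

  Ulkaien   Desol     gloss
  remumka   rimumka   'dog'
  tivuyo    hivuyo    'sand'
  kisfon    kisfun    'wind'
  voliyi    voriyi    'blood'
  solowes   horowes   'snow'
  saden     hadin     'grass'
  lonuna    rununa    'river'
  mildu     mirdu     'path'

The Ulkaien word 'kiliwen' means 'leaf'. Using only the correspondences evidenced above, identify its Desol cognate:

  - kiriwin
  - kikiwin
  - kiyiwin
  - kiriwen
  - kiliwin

kiriwin

voliyi ~ voriyi — Ulkaien l corresponds to Desol r between vowels (before a front vowel).
saden ~ hadin — Ulkaien e corresponds to Desol i after a consonant, before a nasal.
Applying these to Ulkaien 'kiliwen':
  kiliwen → kiriwen   (l→r between vowels (before a front vowel))
  kiriwen → kiriwin   (e→i after a consonant, before a nasal)
So the Desol cognate is 'kiriwin'.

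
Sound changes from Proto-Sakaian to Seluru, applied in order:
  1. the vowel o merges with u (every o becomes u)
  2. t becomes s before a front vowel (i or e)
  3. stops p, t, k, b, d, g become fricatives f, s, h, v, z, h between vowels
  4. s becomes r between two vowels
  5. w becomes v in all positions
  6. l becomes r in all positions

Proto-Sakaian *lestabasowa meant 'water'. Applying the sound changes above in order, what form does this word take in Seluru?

Seluru: start from *lestabasowa.
  rule 1 (vowel merger): lestabasowa → lestabasuwa
  rule 2: no change — lestabasuwa
  rule 3 (intervocalic lenition): lestabasuwa → lestavasuwa
  rule 4 (rhotacism): lestavasuwa → lestavaruwa
  rule 5 (unconditioned shift): lestavaruwa → lestavaruva
  rule 6 (unconditioned shift): lestavaruva → restavaruva
  ⇒ Seluru restavaruva

restavaruva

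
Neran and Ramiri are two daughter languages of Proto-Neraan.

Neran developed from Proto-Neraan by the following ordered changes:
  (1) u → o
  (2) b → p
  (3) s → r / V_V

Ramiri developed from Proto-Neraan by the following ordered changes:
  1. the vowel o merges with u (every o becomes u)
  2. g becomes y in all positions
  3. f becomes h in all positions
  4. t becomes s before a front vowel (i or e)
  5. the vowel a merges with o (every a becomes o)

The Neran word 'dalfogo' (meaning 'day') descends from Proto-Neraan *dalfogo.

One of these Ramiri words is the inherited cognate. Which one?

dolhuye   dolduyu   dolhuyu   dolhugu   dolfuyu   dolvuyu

Ramiri: *dalfogo
  dalfogo → dalfugu   [vowel merger]
  dalfugu → dalfuyu   [unconditioned shift]
  dalfuyu → dalhuyu   [unconditioned shift]
  dalhuyu (rule 4 does not apply)
  dalhuyu → dolhuyu   [vowel merger]
  giving Ramiri dolhuyu.

dolhuyu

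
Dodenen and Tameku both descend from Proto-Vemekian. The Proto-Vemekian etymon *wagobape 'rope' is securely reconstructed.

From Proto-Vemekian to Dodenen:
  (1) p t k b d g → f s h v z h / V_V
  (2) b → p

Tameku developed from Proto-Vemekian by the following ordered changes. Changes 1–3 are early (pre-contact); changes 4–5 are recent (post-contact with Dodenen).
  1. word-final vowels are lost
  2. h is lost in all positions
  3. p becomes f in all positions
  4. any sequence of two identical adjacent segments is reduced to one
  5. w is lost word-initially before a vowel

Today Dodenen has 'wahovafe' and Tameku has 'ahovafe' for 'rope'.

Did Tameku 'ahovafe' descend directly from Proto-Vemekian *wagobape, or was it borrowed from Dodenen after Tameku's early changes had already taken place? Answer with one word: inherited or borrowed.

borrowed

If inherited, *wagobape would pass through all of Tameku's changes:
Tameku: *wagobape
  wagobape → wagobap   [apocope]
  wagobap (rule 2 does not apply)
  wagobap → wagobaf   [unconditioned shift]
  wagobaf (rule 4 does not apply)
  wagobaf → agobaf   [glide loss]
  giving Tameku agobaf.
If borrowed from Dodenen 'wahovafe' after the early changes, it would undergo only the recent ones:
  rule 4 (degemination): no change (wahovafe)
  rule 5 (glide loss): wahovafe → ahovafe
  ⇒ as a loan: ahovafe
Tameku 'ahovafe' matches the loan outcome 'ahovafe', not the inherited 'agobaf' — it skipped the early Tameku changes, so it was borrowed from Dodenen.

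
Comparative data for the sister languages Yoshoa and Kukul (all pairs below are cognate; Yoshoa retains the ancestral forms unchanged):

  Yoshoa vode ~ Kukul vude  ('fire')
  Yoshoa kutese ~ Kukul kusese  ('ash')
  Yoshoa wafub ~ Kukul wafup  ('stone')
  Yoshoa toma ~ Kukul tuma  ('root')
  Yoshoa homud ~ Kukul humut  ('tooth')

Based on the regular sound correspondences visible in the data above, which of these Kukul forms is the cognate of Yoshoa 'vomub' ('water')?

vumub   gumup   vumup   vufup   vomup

toma ~ tuma, homud ~ humut — Yoshoa o corresponds to Kukul u after a consonant, before a nasal.
wafub ~ wafup — Yoshoa b corresponds to Kukul p word-finally.
Applying these to Yoshoa 'vomub':
  vomub → vumub   (o→u after a consonant, before a nasal)
  vumub → vumup   (b→p word-finally)
So the Kukul cognate is 'vumup'.

vumup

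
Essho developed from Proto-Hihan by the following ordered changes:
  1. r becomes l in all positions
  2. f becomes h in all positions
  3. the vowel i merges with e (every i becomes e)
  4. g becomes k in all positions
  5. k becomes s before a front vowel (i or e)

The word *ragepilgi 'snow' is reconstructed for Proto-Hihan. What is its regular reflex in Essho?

lasepelse

Essho: start from *ragepilgi.
  rule 1 (unconditioned shift): ragepilgi → lagepilgi
  rule 2: no change — lagepilgi
  rule 3 (vowel merger): lagepilgi → lagepelge
  rule 4 (unconditioned shift): lagepelge → lakepelke
  rule 5 (palatalisation): lakepelke → lasepelse
  ⇒ Essho lasepelse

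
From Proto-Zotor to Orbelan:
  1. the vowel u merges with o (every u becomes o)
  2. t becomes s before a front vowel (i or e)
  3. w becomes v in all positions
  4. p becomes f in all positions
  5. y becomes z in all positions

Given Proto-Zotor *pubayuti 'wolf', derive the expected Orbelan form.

Orbelan: *pubayuti > pobayoti > pobayosi > fobayosi > fobazosi  (by vowel merger, palatalisation, unconditioned shift, unconditioned shift)

fobazosi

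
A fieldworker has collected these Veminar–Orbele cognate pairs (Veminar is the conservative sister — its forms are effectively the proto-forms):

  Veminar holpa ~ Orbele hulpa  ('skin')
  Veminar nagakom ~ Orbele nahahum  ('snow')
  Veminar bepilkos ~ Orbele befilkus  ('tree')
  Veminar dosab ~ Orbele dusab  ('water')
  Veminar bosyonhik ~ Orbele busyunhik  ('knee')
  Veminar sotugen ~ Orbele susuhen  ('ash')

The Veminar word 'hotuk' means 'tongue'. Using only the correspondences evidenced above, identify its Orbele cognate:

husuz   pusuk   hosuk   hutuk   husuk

husuk

holpa ~ hulpa, bepilkos ~ befilkus — Veminar o corresponds to Orbele u after a consonant, before a consonant other than r, m, n, p, b, f, v.
sotugen ~ susuhen — Veminar t corresponds to Orbele s between vowels (before a back vowel).
Applying these to Veminar 'hotuk':
  hotuk → hutuk   (o→u after a consonant, before a consonant other than r, m, n, p, b, f, v)
  hutuk → husuk   (t→s between vowels (before a back vowel))
So the Orbele cognate is 'husuk'.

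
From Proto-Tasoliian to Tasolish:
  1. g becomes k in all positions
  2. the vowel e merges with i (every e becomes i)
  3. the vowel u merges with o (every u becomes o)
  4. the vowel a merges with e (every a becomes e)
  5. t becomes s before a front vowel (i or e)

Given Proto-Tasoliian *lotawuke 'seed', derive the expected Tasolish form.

Tasolish: *lotawuke
  lotawuke (rule 1 does not apply)
  lotawuke → lotawuki   [vowel merger]
  lotawuki → lotawoki   [vowel merger]
  lotawoki → lotewoki   [vowel merger]
  lotewoki → losewoki   [palatalisation]
  giving Tasolish losewoki.

losewoki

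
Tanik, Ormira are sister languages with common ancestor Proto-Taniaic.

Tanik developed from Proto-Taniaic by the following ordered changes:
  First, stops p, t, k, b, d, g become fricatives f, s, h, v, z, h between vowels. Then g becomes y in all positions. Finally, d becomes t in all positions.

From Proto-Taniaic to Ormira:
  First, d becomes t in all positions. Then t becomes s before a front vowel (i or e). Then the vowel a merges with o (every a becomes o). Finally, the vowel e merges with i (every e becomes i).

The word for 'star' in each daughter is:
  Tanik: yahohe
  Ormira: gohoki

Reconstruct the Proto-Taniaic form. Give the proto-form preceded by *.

*gahoke

Position 6: Tanik has e, Ormira has i. Tanik preserves e here (none of its changes turn any other segment into e), so the proto-segment is *e.
Position 1: Tanik has y, Ormira has g. Ormira preserves g here (none of its changes turn any other segment into g), so the proto-segment is *g.
Position 2: Tanik has a, Ormira has o. Tanik preserves a here (none of its changes turn any other segment into a), so the proto-segment is *a.
Continuing position by position gives *gahoke; check it forward:
Tanik: start from *gahoke.
  rule 1 (intervocalic lenition): gahoke → gahohe
  rule 2 (unconditioned shift): gahohe → yahohe
  rule 3: no change — yahohe
  ⇒ Tanik yahohe
Ormira: start from *gahoke.
  rule 1: no change — gahoke
  rule 2: no change — gahoke
  rule 3 (vowel merger): gahoke → gohoke
  rule 4 (vowel merger): gohoke → gohoki
  ⇒ Ormira gohoki
No other proto-form is consistent with every reflex, so the reconstruction is *gahoke.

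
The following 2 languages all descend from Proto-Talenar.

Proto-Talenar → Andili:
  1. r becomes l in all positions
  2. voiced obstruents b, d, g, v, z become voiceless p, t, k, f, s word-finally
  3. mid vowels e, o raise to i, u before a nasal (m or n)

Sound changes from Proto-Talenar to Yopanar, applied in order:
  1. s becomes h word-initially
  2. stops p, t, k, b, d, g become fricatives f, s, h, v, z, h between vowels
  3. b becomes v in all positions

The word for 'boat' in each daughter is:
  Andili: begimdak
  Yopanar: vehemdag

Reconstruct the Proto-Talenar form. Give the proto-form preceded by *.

*begemdag

Position 4: Andili has i, Yopanar has e. Yopanar preserves e here (none of its changes turn any other segment into e), so the proto-segment is *e.
Position 1: Andili has b, Yopanar has v. Andili preserves b here (none of its changes turn any other segment into b), so the proto-segment is *b.
This points to *begemdag. Verify forward in each daughter:
Andili: start from *begemdag.
  rule 1: no change — begemdag
  rule 2 (final devoicing): begemdag → begemdak
  rule 3 (pre-nasal raising): begemdak → begimdak
  ⇒ Andili begimdak
Yopanar: start from *begemdag.
  rule 1: no change — begemdag
  rule 2 (intervocalic lenition): begemdag → behemdag
  rule 3 (unconditioned shift): behemdag → vehemdag
  ⇒ Yopanar vehemdag
*begemdag is the unique common source.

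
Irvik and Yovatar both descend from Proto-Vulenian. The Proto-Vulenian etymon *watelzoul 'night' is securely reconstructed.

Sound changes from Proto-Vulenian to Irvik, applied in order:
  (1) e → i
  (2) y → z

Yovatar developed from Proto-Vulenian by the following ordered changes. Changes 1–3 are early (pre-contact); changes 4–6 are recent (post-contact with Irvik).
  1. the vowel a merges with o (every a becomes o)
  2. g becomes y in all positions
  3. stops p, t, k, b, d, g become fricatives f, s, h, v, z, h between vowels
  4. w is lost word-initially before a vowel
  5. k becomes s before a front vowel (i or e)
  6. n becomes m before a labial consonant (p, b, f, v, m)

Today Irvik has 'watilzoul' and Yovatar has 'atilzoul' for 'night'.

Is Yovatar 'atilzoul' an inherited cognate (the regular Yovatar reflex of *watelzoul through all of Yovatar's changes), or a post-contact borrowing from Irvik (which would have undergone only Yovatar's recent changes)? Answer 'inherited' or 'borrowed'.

If inherited, *watelzoul would pass through all of Yovatar's changes:
Yovatar: *watelzoul
  watelzoul → wotelzoul   [vowel merger]
  wotelzoul (rule 2 does not apply)
  wotelzoul → woselzoul   [intervocalic lenition]
  woselzoul → oselzoul   [glide loss]
  oselzoul (rule 5 does not apply)
  oselzoul (rule 6 does not apply)
  giving Yovatar oselzoul.
If borrowed from Irvik 'watilzoul' after the early changes, it would undergo only the recent ones:
  rule 4 (glide loss): watilzoul → atilzoul
  rule 5 (palatalisation): no change (atilzoul)
  rule 6 (nasal place assimilation): no change (atilzoul)
  ⇒ as a loan: atilzoul
Yovatar 'atilzoul' matches the loan outcome 'atilzoul', not the inherited 'oselzoul' — it skipped the early Yovatar changes, so it was borrowed from Irvik.

borrowed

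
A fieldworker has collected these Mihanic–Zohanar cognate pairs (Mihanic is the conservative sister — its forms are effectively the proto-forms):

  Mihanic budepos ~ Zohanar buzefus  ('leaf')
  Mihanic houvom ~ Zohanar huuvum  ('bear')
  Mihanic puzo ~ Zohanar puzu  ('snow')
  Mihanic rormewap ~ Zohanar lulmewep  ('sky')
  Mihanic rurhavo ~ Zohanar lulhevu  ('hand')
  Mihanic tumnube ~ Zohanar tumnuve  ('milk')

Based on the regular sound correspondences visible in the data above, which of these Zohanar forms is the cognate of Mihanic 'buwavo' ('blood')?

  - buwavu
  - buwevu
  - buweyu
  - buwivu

rurhavo ~ lulhevu — Mihanic a corresponds to Zohanar e after a consonant, before a labial obstruent.
puzo ~ puzu, rurhavo ~ lulhevu — Mihanic o corresponds to Zohanar u word-finally.
Applying these to Mihanic 'buwavo':
  buwavo → buwevo   (a→e after a consonant, before a labial obstruent)
  buwevo → buwevu   (o→u word-finally)
So the Zohanar cognate is 'buwevu'.

buwevu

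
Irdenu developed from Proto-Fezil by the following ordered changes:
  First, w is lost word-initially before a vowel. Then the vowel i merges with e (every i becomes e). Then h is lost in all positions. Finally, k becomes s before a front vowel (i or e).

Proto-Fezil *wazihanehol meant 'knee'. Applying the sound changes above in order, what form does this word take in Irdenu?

azeaneol

Irdenu: *wazihanehol > azihanehol > azehanehol > azeaneol  (by glide loss, vowel merger, h-loss)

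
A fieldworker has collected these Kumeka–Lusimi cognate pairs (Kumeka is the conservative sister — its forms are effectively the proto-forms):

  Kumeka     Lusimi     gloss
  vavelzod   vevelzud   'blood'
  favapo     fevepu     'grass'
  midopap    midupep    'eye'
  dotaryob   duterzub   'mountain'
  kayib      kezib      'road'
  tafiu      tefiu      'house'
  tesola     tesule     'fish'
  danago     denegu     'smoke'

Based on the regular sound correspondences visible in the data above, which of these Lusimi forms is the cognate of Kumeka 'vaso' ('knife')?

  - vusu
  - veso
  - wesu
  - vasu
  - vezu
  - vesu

vesu

kayib ~ kezib, danago ~ denegu — Kumeka a corresponds to Lusimi e after a consonant, before a consonant other than r, m, n, p, b, f, v.
favapo ~ fevepu, danago ~ denegu — Kumeka o corresponds to Lusimi u word-finally.
Applying these to Kumeka 'vaso':
  vaso → veso   (a→e after a consonant, before a consonant other than r, m, n, p, b, f, v)
  veso → vesu   (o→u word-finally)
So the Lusimi cognate is 'vesu'.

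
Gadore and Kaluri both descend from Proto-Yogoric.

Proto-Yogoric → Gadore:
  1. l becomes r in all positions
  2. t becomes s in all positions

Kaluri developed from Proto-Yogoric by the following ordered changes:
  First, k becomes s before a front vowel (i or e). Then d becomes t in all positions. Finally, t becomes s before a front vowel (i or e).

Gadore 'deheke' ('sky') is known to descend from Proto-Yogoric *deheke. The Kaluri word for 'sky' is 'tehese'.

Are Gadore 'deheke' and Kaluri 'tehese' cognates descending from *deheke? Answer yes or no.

no

Derive the expected Kaluri reflex of *deheke:
Kaluri: start from *deheke.
  rule 1 (palatalisation): deheke → dehese
  rule 2 (unconditioned shift): dehese → tehese
  rule 3 (palatalisation): tehese → sehese
  ⇒ Kaluri sehese
The regular Kaluri reflex would be 'sehese', but the attested form is 'tehese'. The correspondence is irregular, so they are not cognates (the Kaluri form has a different source).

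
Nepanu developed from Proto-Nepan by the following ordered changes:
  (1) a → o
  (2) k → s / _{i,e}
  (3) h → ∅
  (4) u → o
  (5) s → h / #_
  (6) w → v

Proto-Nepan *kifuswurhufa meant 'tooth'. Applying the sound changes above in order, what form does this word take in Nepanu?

Nepanu: *kifuswurhufa > kifuswurhufo > sifuswurhufo > sifuswurufo > sifosworofo > hifosworofo > hifosvorofo  (by vowel merger, palatalisation, h-loss, vowel merger, debuccalisation, unconditioned shift)

hifosvorofo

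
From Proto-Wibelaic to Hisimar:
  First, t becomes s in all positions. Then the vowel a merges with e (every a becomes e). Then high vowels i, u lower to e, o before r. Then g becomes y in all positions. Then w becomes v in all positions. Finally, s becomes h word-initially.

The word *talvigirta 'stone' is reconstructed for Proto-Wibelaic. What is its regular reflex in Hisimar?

Hisimar: start from *talvigirta.
  rule 1 (unconditioned shift): talvigirta → salvigirsa
  rule 2 (vowel merger): salvigirsa → selvigirse
  rule 3 (pre-rhotic lowering): selvigirse → selvigerse
  rule 4 (unconditioned shift): selvigerse → selviyerse
  rule 5: no change — selviyerse
  rule 6 (debuccalisation): selviyerse → helviyerse
  ⇒ Hisimar helviyerse

helviyerse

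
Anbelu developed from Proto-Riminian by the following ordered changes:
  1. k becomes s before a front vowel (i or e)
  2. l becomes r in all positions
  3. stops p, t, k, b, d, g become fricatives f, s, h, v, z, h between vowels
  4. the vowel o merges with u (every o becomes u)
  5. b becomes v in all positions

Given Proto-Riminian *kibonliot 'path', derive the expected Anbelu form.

sivunriut

Anbelu: *kibonliot > sibonliot > sibonriot > sivonriot > sivunriut  (by palatalisation, unconditioned shift, intervocalic lenition, vowel merger)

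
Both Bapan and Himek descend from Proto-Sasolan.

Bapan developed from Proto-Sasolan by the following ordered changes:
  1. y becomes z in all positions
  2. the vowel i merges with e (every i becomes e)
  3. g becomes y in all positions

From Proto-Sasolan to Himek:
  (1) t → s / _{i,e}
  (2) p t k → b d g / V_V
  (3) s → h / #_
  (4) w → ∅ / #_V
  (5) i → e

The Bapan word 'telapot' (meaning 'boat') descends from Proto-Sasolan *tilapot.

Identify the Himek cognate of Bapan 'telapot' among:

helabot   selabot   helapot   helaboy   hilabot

Himek: *tilapot
  tilapot → silapot   [palatalisation]
  silapot → silabot   [intervocalic voicing]
  silabot → hilabot   [debuccalisation]
  hilabot (rule 4 does not apply)
  hilabot → helabot   [vowel merger]
  giving Himek helabot.
Among the options, 'helabot' alone shows every Himek change applied in order.

helabot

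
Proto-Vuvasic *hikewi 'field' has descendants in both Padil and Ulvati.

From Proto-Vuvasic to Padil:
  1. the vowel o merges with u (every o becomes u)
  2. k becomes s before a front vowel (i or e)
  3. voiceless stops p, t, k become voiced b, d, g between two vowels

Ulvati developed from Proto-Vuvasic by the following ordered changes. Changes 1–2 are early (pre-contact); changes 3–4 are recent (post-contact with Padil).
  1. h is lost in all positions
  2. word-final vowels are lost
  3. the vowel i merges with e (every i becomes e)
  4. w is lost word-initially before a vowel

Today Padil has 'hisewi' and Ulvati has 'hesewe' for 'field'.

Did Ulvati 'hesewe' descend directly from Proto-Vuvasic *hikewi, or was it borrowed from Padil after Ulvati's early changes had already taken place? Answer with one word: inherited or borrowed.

borrowed

If inherited, *hikewi would pass through all of Ulvati's changes:
Ulvati: *hikewi
  hikewi → ikewi   [h-loss]
  ikewi → ikew   [apocope]
  ikew → ekew   [vowel merger]
  ekew (rule 4 does not apply)
  giving Ulvati ekew.
If borrowed from Padil 'hisewi' after the early changes, it would undergo only the recent ones:
  rule 3 (vowel merger): hisewi → hesewe
  rule 4 (glide loss): no change (hesewe)
  ⇒ as a loan: hesewe
Ulvati 'hesewe' matches the loan outcome 'hesewe', not the inherited 'ekew' — it skipped the early Ulvati changes, so it was borrowed from Padil.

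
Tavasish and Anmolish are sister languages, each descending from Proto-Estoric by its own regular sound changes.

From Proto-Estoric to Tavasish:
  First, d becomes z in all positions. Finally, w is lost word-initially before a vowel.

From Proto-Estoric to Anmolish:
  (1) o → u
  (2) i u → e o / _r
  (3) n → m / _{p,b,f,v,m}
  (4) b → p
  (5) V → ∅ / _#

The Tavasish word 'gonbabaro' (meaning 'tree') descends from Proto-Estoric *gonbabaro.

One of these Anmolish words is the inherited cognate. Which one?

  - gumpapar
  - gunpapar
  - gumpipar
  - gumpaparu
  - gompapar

gumpapar

Anmolish: *gonbabaro > gunbabaru > gumbabaru > gumpaparu > gumpapar  (by vowel merger, nasal place assimilation, unconditioned shift, apocope)
Among the options, 'gumpapar' alone shows every Anmolish change applied in order.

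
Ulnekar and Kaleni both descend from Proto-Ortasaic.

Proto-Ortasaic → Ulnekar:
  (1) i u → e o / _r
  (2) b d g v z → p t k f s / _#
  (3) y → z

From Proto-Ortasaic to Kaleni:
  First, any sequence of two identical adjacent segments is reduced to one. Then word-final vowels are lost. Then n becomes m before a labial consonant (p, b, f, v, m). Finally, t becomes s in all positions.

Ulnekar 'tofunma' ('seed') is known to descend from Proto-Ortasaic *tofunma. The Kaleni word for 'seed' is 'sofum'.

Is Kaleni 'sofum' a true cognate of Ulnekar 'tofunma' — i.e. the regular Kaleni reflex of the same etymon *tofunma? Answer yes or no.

Derive the expected Kaleni reflex of *tofunma:
Kaleni: *tofunma > tofunm > tofumm > sofumm  (by apocope, nasal place assimilation, unconditioned shift)
The regular Kaleni reflex would be 'sofumm', but the attested form is 'sofum'. The correspondence is irregular, so they are not cognates (the Kaleni form has a different source).

no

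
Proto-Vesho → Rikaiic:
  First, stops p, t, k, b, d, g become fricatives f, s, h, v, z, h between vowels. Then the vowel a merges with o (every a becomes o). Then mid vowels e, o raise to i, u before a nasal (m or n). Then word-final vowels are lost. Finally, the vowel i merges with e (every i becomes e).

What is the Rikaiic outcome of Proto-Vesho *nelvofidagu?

nelvofezoh

Rikaiic: *nelvofidagu > nelvofizahu > nelvofizohu > nelvofizoh > nelvofezoh  (by intervocalic lenition, vowel merger, apocope, vowel merger)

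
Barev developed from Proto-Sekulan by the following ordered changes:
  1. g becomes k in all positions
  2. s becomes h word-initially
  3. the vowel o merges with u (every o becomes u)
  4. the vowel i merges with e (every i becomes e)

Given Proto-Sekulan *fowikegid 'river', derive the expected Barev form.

fuwekeked

Barev: *fowikegid > fowikekid > fuwikekid > fuwekeked  (by unconditioned shift, vowel merger, vowel merger)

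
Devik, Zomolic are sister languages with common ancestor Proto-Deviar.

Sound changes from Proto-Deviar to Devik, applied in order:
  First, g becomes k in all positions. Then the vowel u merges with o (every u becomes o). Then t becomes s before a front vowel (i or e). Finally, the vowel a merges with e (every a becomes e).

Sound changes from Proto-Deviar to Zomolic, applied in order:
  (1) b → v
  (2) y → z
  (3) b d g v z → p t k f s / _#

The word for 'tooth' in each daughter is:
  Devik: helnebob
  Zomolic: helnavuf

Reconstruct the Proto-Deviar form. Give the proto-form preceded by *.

*helnabub

Position 6: Devik has b, Zomolic has v. Devik preserves b here (none of its changes turn any other segment into b), so the proto-segment is *b.
Position 5: Devik has e, Zomolic has a. Zomolic preserves a here (none of its changes turn any other segment into a), so the proto-segment is *a.
Position 8: Devik has b, Zomolic has f. Devik preserves b here (none of its changes turn any other segment into b), so the proto-segment is *b.
Verify the candidate proto-form against each daughter:
Devik: *helnabub > helnabob > helnebob  (by vowel merger, vowel merger)
Zomolic: *helnabub
  helnabub → helnavuv   [unconditioned shift]
  helnavuv (rule 2 does not apply)
  helnavuv → helnavuf   [final devoicing]
  giving Zomolic helnavuf.
No other proto-form is consistent with every reflex, so the reconstruction is *helnabub.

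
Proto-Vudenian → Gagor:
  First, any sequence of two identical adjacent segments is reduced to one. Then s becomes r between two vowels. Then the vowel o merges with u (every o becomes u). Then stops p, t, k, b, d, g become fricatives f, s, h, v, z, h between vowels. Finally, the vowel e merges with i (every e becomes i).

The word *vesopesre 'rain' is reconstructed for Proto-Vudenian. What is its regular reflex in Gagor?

virufisri

Gagor: *vesopesre > veropesre > verupesre > verufesre > virufisri  (by rhotacism, vowel merger, intervocalic lenition, vowel merger)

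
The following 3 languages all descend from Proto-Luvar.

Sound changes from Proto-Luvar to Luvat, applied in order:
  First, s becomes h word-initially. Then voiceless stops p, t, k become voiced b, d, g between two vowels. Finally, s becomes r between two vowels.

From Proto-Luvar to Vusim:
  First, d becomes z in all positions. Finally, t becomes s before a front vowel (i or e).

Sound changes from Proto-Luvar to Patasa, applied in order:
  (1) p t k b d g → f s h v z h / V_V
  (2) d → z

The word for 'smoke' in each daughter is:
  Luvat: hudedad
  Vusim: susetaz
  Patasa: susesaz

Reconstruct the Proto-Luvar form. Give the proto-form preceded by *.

Position 1: Luvat has h, Vusim has s, Patasa has s. Taking the neighbouring segments as reconstructed: Luvat h could go back to *s or *h; Vusim s can only go back to *s; Patasa s can only go back to *s — the one source consistent with every daughter is *s.
Position 3: Luvat has d, Vusim has s, Patasa has s. Taking the neighbouring segments as reconstructed: Luvat d could go back to *t or *d; Vusim s could go back to *t or *s; Patasa s could go back to *t or *s — the one source consistent with every daughter is *t.
Verify the candidate proto-form against each daughter:
Luvat: start from *sutetad.
  rule 1 (debuccalisation): sutetad → hutetad
  rule 2 (intervocalic voicing): hutetad → hudedad
  rule 3: no change — hudedad
  ⇒ Luvat hudedad
Vusim: *sutetad
  sutetad → sutetaz   [unconditioned shift]
  sutetaz → susetaz   [palatalisation]
  giving Vusim susetaz.
Patasa: *sutetad
  sutetad → susesad   [intervocalic lenition]
  susesad → susesaz   [unconditioned shift]
  giving Patasa susesaz.
*sutetad is the unique common source.

*sutetad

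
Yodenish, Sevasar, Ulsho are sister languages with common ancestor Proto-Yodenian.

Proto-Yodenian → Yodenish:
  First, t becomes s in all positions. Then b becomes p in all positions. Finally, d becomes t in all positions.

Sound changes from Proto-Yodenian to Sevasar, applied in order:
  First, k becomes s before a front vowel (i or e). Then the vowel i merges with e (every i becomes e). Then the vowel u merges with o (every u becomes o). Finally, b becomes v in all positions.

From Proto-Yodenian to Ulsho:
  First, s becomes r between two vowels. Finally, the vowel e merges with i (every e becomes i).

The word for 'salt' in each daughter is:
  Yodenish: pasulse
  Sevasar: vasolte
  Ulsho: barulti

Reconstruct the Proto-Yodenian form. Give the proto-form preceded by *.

Position 3: Yodenish has s, Sevasar has s, Ulsho has r. Taking the neighbouring segments as reconstructed: Yodenish s could go back to *t or *s; Sevasar s can only go back to *s; Ulsho r could go back to *s or *r — the one source consistent with every daughter is *s.
Position 7: Yodenish has e, Sevasar has e, Ulsho has i. Yodenish preserves e here (none of its changes turn any other segment into e), so the proto-segment is *e.
Position 6: Yodenish has s, Sevasar has t, Ulsho has t. Sevasar preserves t here (none of its changes turn any other segment into t), so the proto-segment is *t.
Verify the candidate proto-form against each daughter:
Yodenish: start from *basulte.
  rule 1 (unconditioned shift): basulte → basulse
  rule 2 (unconditioned shift): basulse → pasulse
  rule 3: no change — pasulse
  ⇒ Yodenish pasulse
Sevasar: *basulte
  basulte (rule 1 does not apply)
  basulte (rule 2 does not apply)
  basulte → basolte   [vowel merger]
  basolte → vasolte   [unconditioned shift]
  giving Sevasar vasolte.
Ulsho: *basulte > barulte > barulti  (by rhotacism, vowel merger)
*basulte is the unique common source.

*basulte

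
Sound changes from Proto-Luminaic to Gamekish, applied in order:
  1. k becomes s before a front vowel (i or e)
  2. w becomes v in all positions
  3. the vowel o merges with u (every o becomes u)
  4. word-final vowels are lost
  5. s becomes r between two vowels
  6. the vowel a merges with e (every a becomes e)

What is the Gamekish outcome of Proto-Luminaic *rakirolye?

Gamekish: start from *rakirolye.
  rule 1 (palatalisation): rakirolye → rasirolye
  rule 2: no change — rasirolye
  rule 3 (vowel merger): rasirolye → rasirulye
  rule 4 (apocope): rasirulye → rasiruly
  rule 5 (rhotacism): rasiruly → rariruly
  rule 6 (vowel merger): rariruly → reriruly
  ⇒ Gamekish reriruly

reriruly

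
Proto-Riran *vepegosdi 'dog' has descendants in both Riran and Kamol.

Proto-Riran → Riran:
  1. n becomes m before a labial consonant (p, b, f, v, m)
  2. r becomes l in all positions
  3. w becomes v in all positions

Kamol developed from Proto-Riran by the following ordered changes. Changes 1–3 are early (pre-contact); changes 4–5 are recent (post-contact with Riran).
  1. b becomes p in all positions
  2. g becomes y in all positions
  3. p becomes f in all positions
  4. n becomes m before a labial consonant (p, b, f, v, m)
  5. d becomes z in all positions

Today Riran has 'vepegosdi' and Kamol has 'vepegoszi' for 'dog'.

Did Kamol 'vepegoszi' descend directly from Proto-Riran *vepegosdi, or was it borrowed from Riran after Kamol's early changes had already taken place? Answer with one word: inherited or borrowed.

If inherited, *vepegosdi would pass through all of Kamol's changes:
Kamol: start from *vepegosdi.
  rule 1: no change — vepegosdi
  rule 2 (unconditioned shift): vepegosdi → vepeyosdi
  rule 3 (unconditioned shift): vepeyosdi → vefeyosdi
  rule 4: no change — vefeyosdi
  rule 5 (unconditioned shift): vefeyosdi → vefeyoszi
  ⇒ Kamol vefeyoszi
If borrowed from Riran 'vepegosdi' after the early changes, it would undergo only the recent ones:
  rule 4 (nasal place assimilation): no change (vepegosdi)
  rule 5 (unconditioned shift): vepegosdi → vepegoszi
  ⇒ as a loan: vepegoszi
Kamol 'vepegoszi' matches the loan outcome 'vepegoszi', not the inherited 'vefeyoszi' — it skipped the early Kamol changes, so it was borrowed from Riran.

borrowed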